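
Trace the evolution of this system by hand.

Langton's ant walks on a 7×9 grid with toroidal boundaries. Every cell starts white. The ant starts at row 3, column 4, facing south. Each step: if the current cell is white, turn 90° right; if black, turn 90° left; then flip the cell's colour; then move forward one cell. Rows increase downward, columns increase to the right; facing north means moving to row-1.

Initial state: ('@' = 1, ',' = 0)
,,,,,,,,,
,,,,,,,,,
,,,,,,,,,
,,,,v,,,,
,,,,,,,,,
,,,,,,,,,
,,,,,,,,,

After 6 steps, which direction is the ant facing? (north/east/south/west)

gen 0: ,,,,,,,,,
,,,,,,,,,
,,,,,,,,,
,,,,v,,,,
,,,,,,,,,
,,,,,,,,,
,,,,,,,,,
gen 1: ,,,,,,,,,
,,,,,,,,,
,,,,,,,,,
,,,<@,,,,
,,,,,,,,,
,,,,,,,,,
,,,,,,,,,
gen 2: ,,,,,,,,,
,,,,,,,,,
,,,^,,,,,
,,,@@,,,,
,,,,,,,,,
,,,,,,,,,
,,,,,,,,,
gen 3: ,,,,,,,,,
,,,,,,,,,
,,,@>,,,,
,,,@@,,,,
,,,,,,,,,
,,,,,,,,,
,,,,,,,,,
gen 4: ,,,,,,,,,
,,,,,,,,,
,,,@@,,,,
,,,@v,,,,
,,,,,,,,,
,,,,,,,,,
,,,,,,,,,
gen 5: ,,,,,,,,,
,,,,,,,,,
,,,@@,,,,
,,,@,>,,,
,,,,,,,,,
,,,,,,,,,
,,,,,,,,,
gen 6: ,,,,,,,,,
,,,,,,,,,
,,,@@,,,,
,,,@,@,,,
,,,,,v,,,
,,,,,,,,,
,,,,,,,,,

south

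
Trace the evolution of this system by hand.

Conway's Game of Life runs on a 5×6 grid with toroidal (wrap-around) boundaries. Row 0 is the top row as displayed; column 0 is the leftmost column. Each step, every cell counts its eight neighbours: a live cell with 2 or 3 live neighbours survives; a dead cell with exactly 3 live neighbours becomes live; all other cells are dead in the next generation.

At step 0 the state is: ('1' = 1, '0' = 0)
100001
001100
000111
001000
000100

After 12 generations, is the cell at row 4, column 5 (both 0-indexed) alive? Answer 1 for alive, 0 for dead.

1

gen 0: 100001
001100
000111
001000
000100
gen 1: 001110
101100
000010
001000
000000
gen 2: 011010
011001
011000
000000
001000
gen 3: 100000
000000
111000
011000
011100
gen 4: 011000
100000
101000
000000
100100
gen 5: 111000
101000
010000
010000
011000
gen 6: 100100
101000
111000
110000
000000
gen 7: 010000
101101
001001
101000
110000
gen 8: 000001
101111
001011
101001
101000
gen 9: 001000
111000
001000
101010
100000
gen 10: 101000
001100
101001
000101
000101
gen 11: 011010
101101
111001
001101
101101
gen 12: 000000
000000
000000
000000
100001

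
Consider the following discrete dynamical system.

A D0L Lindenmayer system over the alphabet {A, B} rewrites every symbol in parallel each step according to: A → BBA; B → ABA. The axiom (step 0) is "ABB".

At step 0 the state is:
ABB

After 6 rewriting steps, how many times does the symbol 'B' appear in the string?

1094

k=0  ABB
k=1  BBAABAABA
k=2  ABAABABBABBAABABBABBAABABBA
k=3  BBAABABBABBAABABBAABAABABBAABAABABBABBAABABBAABAABABBAABAABABBABBAABABBAABAABABBA
k=4  ABAABABBABBAABABBAABAABABBAABAABABBABBAABABBAABAABABBABBAA…ABBAABAABABBABBAABABBAABAABABBABBAABABBABBAABABBAABAABABBA  (len 243)
k=5  BBAABABBABBAABABBAABAABABBAABAABABBABBAABABBAABAABABBABBAA…ABBAABAABABBABBAABABBAABAABABBABBAABABBABBAABABBAABAABABBA  (len 729)
k=6  ABAABABBABBAABABBAABAABABBAABAABABBABBAABABBAABAABABBABBAA…ABBAABAABABBABBAABABBAABAABABBABBAABABBABBAABABBAABAABABBA  (len 2187)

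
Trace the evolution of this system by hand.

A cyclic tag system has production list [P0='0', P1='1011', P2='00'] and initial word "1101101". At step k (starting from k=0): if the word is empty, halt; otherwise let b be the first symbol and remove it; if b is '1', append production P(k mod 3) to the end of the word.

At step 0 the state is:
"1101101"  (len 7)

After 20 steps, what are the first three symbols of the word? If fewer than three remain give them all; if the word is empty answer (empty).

0) "1101101"  (len 7)
1) "1011010"  (len 7)
2) "0110101011"  (len 10)
3) "110101011"  (len 9)
4) "101010110"  (len 9)
5) "010101101011"  (len 12)
6) "10101101011"  (len 11)
7) "01011010110"  (len 11)
8) "1011010110"  (len 10)
9) "01101011000"  (len 11)
10) "1101011000"  (len 10)
11) "1010110001011"  (len 13)
12) "01011000101100"  (len 14)
13) "1011000101100"  (len 13)
14) "0110001011001011"  (len 16)
15) "110001011001011"  (len 15)
16) "100010110010110"  (len 15)
17) "000101100101101011"  (len 18)
18) "00101100101101011"  (len 17)
19) "0101100101101011"  (len 16)
20) "101100101101011"  (len 15)

101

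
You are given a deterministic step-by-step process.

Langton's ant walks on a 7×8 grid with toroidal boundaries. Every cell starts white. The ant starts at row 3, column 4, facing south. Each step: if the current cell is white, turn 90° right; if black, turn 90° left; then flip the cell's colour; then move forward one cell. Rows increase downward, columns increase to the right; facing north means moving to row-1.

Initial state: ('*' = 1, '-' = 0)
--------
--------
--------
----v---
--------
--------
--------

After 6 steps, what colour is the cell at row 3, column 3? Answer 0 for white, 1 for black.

step 0: --------
--------
--------
----v---
--------
--------
--------
step 1: --------
--------
--------
---<*---
--------
--------
--------
step 2: --------
--------
---^----
---**---
--------
--------
--------
step 3: --------
--------
---*>---
---**---
--------
--------
--------
step 4: --------
--------
---**---
---*v---
--------
--------
--------
step 5: --------
--------
---**---
---*->--
--------
--------
--------
step 6: --------
--------
---**---
---*-*--
-----v--
--------
--------

1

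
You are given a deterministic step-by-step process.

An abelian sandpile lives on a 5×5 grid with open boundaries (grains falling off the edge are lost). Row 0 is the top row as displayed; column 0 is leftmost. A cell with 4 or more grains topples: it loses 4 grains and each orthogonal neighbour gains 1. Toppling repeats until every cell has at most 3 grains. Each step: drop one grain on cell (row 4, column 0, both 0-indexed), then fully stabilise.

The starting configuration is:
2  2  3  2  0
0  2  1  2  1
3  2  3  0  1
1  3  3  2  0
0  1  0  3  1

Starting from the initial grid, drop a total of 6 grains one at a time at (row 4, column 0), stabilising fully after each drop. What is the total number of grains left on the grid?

42

t=0: 2  2  3  2  0
0  2  1  2  1
3  2  3  0  1
1  3  3  2  0
0  1  0  3  1
t=1: 2  2  3  2  0
0  2  1  2  1
3  2  3  0  1
1  3  3  2  0
1  1  0  3  1
t=2: 2  2  3  2  0
0  2  1  2  1
3  2  3  0  1
1  3  3  2  0
2  1  0  3  1
t=3: 2  2  3  2  0
0  2  1  2  1
3  2  3  0  1
1  3  3  2  0
3  1  0  3  1
t=4: 2  2  3  2  0
0  2  1  2  1
3  2  3  0  1
2  3  3  2  0
0  2  0  3  1
t=5: 2  2  3  2  0
0  2  1  2  1
3  2  3  0  1
2  3  3  2  0
1  2  0  3  1
t=6: 2  2  3  2  0
0  2  1  2  1
3  2  3  0  1
2  3  3  2  0
2  2  0  3  1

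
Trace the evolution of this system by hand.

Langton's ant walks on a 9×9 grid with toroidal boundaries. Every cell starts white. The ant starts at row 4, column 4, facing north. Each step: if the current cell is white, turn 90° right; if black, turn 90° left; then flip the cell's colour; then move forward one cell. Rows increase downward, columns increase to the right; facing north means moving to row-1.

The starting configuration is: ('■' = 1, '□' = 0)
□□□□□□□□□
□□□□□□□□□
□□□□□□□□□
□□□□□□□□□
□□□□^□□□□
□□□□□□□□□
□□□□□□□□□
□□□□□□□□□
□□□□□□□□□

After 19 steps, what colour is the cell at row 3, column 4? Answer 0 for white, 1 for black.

1

[0] □□□□□□□□□
□□□□□□□□□
□□□□□□□□□
□□□□□□□□□
□□□□^□□□□
□□□□□□□□□
□□□□□□□□□
□□□□□□□□□
□□□□□□□□□
[1] □□□□□□□□□
□□□□□□□□□
□□□□□□□□□
□□□□□□□□□
□□□□■>□□□
□□□□□□□□□
□□□□□□□□□
□□□□□□□□□
□□□□□□□□□
[2] □□□□□□□□□
□□□□□□□□□
□□□□□□□□□
□□□□□□□□□
□□□□■■□□□
□□□□□v□□□
□□□□□□□□□
□□□□□□□□□
□□□□□□□□□
[3] □□□□□□□□□
□□□□□□□□□
□□□□□□□□□
□□□□□□□□□
□□□□■■□□□
□□□□<■□□□
□□□□□□□□□
□□□□□□□□□
□□□□□□□□□
[4] □□□□□□□□□
□□□□□□□□□
□□□□□□□□□
□□□□□□□□□
□□□□^■□□□
□□□□■■□□□
□□□□□□□□□
□□□□□□□□□
□□□□□□□□□
[5] □□□□□□□□□
□□□□□□□□□
□□□□□□□□□
□□□□□□□□□
□□□<□■□□□
□□□□■■□□□
□□□□□□□□□
□□□□□□□□□
□□□□□□□□□
[6] □□□□□□□□□
□□□□□□□□□
□□□□□□□□□
□□□^□□□□□
□□□■□■□□□
□□□□■■□□□
□□□□□□□□□
□□□□□□□□□
□□□□□□□□□
[7] □□□□□□□□□
□□□□□□□□□
□□□□□□□□□
□□□■>□□□□
□□□■□■□□□
□□□□■■□□□
□□□□□□□□□
□□□□□□□□□
□□□□□□□□□
[8] □□□□□□□□□
□□□□□□□□□
□□□□□□□□□
□□□■■□□□□
□□□■v■□□□
□□□□■■□□□
□□□□□□□□□
□□□□□□□□□
□□□□□□□□□
[9] □□□□□□□□□
□□□□□□□□□
□□□□□□□□□
□□□■■□□□□
□□□<■■□□□
□□□□■■□□□
□□□□□□□□□
□□□□□□□□□
□□□□□□□□□
[10] □□□□□□□□□
□□□□□□□□□
□□□□□□□□□
□□□■■□□□□
□□□□■■□□□
□□□v■■□□□
□□□□□□□□□
□□□□□□□□□
□□□□□□□□□
[11] □□□□□□□□□
□□□□□□□□□
□□□□□□□□□
□□□■■□□□□
□□□□■■□□□
□□<■■■□□□
□□□□□□□□□
□□□□□□□□□
□□□□□□□□□
[12] □□□□□□□□□
□□□□□□□□□
□□□□□□□□□
□□□■■□□□□
□□^□■■□□□
□□■■■■□□□
□□□□□□□□□
□□□□□□□□□
□□□□□□□□□
[13] □□□□□□□□□
□□□□□□□□□
□□□□□□□□□
□□□■■□□□□
□□■>■■□□□
□□■■■■□□□
□□□□□□□□□
□□□□□□□□□
□□□□□□□□□
[14] □□□□□□□□□
□□□□□□□□□
□□□□□□□□□
□□□■■□□□□
□□■■■■□□□
□□■v■■□□□
□□□□□□□□□
□□□□□□□□□
□□□□□□□□□
[15] □□□□□□□□□
□□□□□□□□□
□□□□□□□□□
□□□■■□□□□
□□■■■■□□□
□□■□>■□□□
□□□□□□□□□
□□□□□□□□□
□□□□□□□□□
[16] □□□□□□□□□
□□□□□□□□□
□□□□□□□□□
□□□■■□□□□
□□■■^■□□□
□□■□□■□□□
□□□□□□□□□
□□□□□□□□□
□□□□□□□□□
[17] □□□□□□□□□
□□□□□□□□□
□□□□□□□□□
□□□■■□□□□
□□■<□■□□□
□□■□□■□□□
□□□□□□□□□
□□□□□□□□□
□□□□□□□□□
[18] □□□□□□□□□
□□□□□□□□□
□□□□□□□□□
□□□■■□□□□
□□■□□■□□□
□□■v□■□□□
□□□□□□□□□
□□□□□□□□□
□□□□□□□□□
[19] □□□□□□□□□
□□□□□□□□□
□□□□□□□□□
□□□■■□□□□
□□■□□■□□□
□□<■□■□□□
□□□□□□□□□
□□□□□□□□□
□□□□□□□□□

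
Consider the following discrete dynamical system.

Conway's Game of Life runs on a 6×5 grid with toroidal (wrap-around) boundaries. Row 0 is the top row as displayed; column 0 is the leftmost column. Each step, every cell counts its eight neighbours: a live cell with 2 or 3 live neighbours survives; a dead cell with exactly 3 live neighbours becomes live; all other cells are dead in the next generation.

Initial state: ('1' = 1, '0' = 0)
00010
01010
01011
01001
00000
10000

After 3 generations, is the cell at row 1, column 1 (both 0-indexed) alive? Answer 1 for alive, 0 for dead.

1

gen 0: 00010
01010
01011
01001
00000
10000
gen 1: 00101
10010
01011
00111
10000
00000
gen 2: 00011
11000
01000
01100
00011
00000
gen 3: 10001
11101
00000
11110
00110
00000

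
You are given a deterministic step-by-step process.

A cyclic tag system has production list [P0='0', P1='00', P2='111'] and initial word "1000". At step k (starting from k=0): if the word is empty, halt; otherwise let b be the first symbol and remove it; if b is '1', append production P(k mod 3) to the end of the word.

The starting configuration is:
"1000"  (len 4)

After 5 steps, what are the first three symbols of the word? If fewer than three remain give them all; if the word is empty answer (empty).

0) "1000"  (len 4)
1) "0000"  (len 4)
2) "000"  (len 3)
3) "00"  (len 2)
4) "0"  (len 1)
5) (halted — word empty)

(empty)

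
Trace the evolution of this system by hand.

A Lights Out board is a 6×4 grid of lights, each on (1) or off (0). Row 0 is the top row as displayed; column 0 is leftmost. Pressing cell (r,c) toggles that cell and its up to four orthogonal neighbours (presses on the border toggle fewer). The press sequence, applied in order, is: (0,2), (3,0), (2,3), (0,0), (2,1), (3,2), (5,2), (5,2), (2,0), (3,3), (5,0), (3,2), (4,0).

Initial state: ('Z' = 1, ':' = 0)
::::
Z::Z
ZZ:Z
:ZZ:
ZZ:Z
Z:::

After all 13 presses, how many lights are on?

12

0) ::::
Z::Z
ZZ:Z
:ZZ:
ZZ:Z
Z:::
1) :ZZZ
Z:ZZ
ZZ:Z
:ZZ:
ZZ:Z
Z:::
2) :ZZZ
Z:ZZ
:Z:Z
Z:Z:
:Z:Z
Z:::
3) :ZZZ
Z:Z:
:ZZ:
Z:ZZ
:Z:Z
Z:::
4) Z:ZZ
::Z:
:ZZ:
Z:ZZ
:Z:Z
Z:::
5) Z:ZZ
:ZZ:
Z:::
ZZZZ
:Z:Z
Z:::
6) Z:ZZ
:ZZ:
Z:Z:
Z:::
:ZZZ
Z:::
7) Z:ZZ
:ZZ:
Z:Z:
Z:::
:Z:Z
ZZZZ
8) Z:ZZ
:ZZ:
Z:Z:
Z:::
:ZZZ
Z:::
9) Z:ZZ
ZZZ:
:ZZ:
::::
:ZZZ
Z:::
10) Z:ZZ
ZZZ:
:ZZZ
::ZZ
:ZZ:
Z:::
11) Z:ZZ
ZZZ:
:ZZZ
::ZZ
ZZZ:
:Z::
12) Z:ZZ
ZZZ:
:Z:Z
:Z::
ZZ::
:Z::
13) Z:ZZ
ZZZ:
:Z:Z
ZZ::
::::
ZZ::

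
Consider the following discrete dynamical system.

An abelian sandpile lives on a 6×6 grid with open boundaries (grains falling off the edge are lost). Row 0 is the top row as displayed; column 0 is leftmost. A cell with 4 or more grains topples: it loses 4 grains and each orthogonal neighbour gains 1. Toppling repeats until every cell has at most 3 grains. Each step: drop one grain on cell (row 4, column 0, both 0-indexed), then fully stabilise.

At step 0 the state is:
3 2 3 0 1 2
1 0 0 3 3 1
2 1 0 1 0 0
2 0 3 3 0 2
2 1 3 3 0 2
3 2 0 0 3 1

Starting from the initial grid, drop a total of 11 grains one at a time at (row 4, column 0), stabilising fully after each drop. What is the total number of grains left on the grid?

k=0  3 2 3 0 1 2
1 0 0 3 3 1
2 1 0 1 0 0
2 0 3 3 0 2
2 1 3 3 0 2
3 2 0 0 3 1
k=1  3 2 3 0 1 2
1 0 0 3 3 1
2 1 0 1 0 0
2 0 3 3 0 2
3 1 3 3 0 2
3 2 0 0 3 1
k=2  3 2 3 0 1 2
1 0 0 3 3 1
2 1 0 1 0 0
3 0 3 3 0 2
1 2 3 3 0 2
0 3 0 0 3 1
k=3  3 2 3 0 1 2
1 0 0 3 3 1
2 1 0 1 0 0
3 0 3 3 0 2
2 2 3 3 0 2
0 3 0 0 3 1
k=4  3 2 3 0 1 2
1 0 0 3 3 1
2 1 0 1 0 0
3 0 3 3 0 2
3 2 3 3 0 2
0 3 0 0 3 1
k=5  3 2 3 0 1 2
1 0 0 3 3 1
3 1 0 1 0 0
0 1 3 3 0 2
1 3 3 3 0 2
1 3 0 0 3 1
k=6  3 2 3 0 1 2
1 0 0 3 3 1
3 1 0 1 0 0
0 1 3 3 0 2
2 3 3 3 0 2
1 3 0 0 3 1
k=7  3 2 3 0 1 2
1 0 0 3 3 1
3 1 0 1 0 0
0 1 3 3 0 2
3 3 3 3 0 2
1 3 0 0 3 1
k=8  3 2 3 0 1 2
1 0 0 3 3 1
3 1 1 2 0 0
1 3 1 1 1 2
1 2 2 1 1 2
3 0 2 1 3 1
k=9  3 2 3 0 1 2
1 0 0 3 3 1
3 1 1 2 0 0
1 3 1 1 1 2
2 2 2 1 1 2
3 0 2 1 3 1
k=10  3 2 3 0 1 2
1 0 0 3 3 1
3 1 1 2 0 0
1 3 1 1 1 2
3 2 2 1 1 2
3 0 2 1 3 1
k=11  3 2 3 0 1 2
1 0 0 3 3 1
3 1 1 2 0 0
2 3 1 1 1 2
1 3 2 1 1 2
0 1 2 1 3 1

54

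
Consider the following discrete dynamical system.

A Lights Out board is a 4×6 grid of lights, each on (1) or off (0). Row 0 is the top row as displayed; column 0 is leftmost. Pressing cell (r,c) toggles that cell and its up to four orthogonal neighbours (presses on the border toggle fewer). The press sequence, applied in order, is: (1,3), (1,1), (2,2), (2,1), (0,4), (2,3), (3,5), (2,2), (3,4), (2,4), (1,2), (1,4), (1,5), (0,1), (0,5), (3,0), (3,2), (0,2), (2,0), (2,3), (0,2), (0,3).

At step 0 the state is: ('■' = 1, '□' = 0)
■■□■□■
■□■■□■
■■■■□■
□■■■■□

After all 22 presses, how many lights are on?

k=0  ■■□■□■
■□■■□■
■■■■□■
□■■■■□
k=1  ■■□□□■
■□□□■■
■■■□□■
□■■■■□
k=2  ■□□□□■
□■■□■■
■□■□□■
□■■■■□
k=3  ■□□□□■
□■□□■■
■■□■□■
□■□■■□
k=4  ■□□□□■
□□□□■■
□□■■□■
□□□■■□
k=5  ■□□■■□
□□□□□■
□□■■□■
□□□■■□
k=6  ■□□■■□
□□□■□■
□□□□■■
□□□□■□
k=7  ■□□■■□
□□□■□■
□□□□■□
□□□□□■
k=8  ■□□■■□
□□■■□■
□■■■■□
□□■□□■
k=9  ■□□■■□
□□■■□■
□■■■□□
□□■■■□
k=10  ■□□■■□
□□■■■■
□■■□■■
□□■■□□
k=11  ■□■■■□
□■□□■■
□■□□■■
□□■■□□
k=12  ■□■■□□
□■□■□□
□■□□□■
□□■■□□
k=13  ■□■■□■
□■□■■■
□■□□□□
□□■■□□
k=14  □■□■□■
□□□■■■
□■□□□□
□□■■□□
k=15  □■□■■□
□□□■■□
□■□□□□
□□■■□□
k=16  □■□■■□
□□□■■□
■■□□□□
■■■■□□
k=17  □■□■■□
□□□■■□
■■■□□□
■□□□□□
k=18  □□■□■□
□□■■■□
■■■□□□
■□□□□□
k=19  □□■□■□
■□■■■□
□□■□□□
□□□□□□
k=20  □□■□■□
■□■□■□
□□□■■□
□□□■□□
k=21  □■□■■□
■□□□■□
□□□■■□
□□□■□□
k=22  □■■□□□
■□□■■□
□□□■■□
□□□■□□

8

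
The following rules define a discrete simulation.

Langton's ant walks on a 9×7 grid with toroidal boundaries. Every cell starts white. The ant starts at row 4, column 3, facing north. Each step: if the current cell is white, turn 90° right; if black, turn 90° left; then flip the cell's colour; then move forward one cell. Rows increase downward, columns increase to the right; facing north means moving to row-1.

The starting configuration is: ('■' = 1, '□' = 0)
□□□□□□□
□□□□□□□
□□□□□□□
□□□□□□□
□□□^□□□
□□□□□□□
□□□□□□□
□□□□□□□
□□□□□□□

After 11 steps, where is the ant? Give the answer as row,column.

0) □□□□□□□
□□□□□□□
□□□□□□□
□□□□□□□
□□□^□□□
□□□□□□□
□□□□□□□
□□□□□□□
□□□□□□□
1) □□□□□□□
□□□□□□□
□□□□□□□
□□□□□□□
□□□■>□□
□□□□□□□
□□□□□□□
□□□□□□□
□□□□□□□
2) □□□□□□□
□□□□□□□
□□□□□□□
□□□□□□□
□□□■■□□
□□□□v□□
□□□□□□□
□□□□□□□
□□□□□□□
3) □□□□□□□
□□□□□□□
□□□□□□□
□□□□□□□
□□□■■□□
□□□<■□□
□□□□□□□
□□□□□□□
□□□□□□□
4) □□□□□□□
□□□□□□□
□□□□□□□
□□□□□□□
□□□^■□□
□□□■■□□
□□□□□□□
□□□□□□□
□□□□□□□
5) □□□□□□□
□□□□□□□
□□□□□□□
□□□□□□□
□□<□■□□
□□□■■□□
□□□□□□□
□□□□□□□
□□□□□□□
6) □□□□□□□
□□□□□□□
□□□□□□□
□□^□□□□
□□■□■□□
□□□■■□□
□□□□□□□
□□□□□□□
□□□□□□□
7) □□□□□□□
□□□□□□□
□□□□□□□
□□■>□□□
□□■□■□□
□□□■■□□
□□□□□□□
□□□□□□□
□□□□□□□
8) □□□□□□□
□□□□□□□
□□□□□□□
□□■■□□□
□□■v■□□
□□□■■□□
□□□□□□□
□□□□□□□
□□□□□□□
9) □□□□□□□
□□□□□□□
□□□□□□□
□□■■□□□
□□<■■□□
□□□■■□□
□□□□□□□
□□□□□□□
□□□□□□□
10) □□□□□□□
□□□□□□□
□□□□□□□
□□■■□□□
□□□■■□□
□□v■■□□
□□□□□□□
□□□□□□□
□□□□□□□
11) □□□□□□□
□□□□□□□
□□□□□□□
□□■■□□□
□□□■■□□
□<■■■□□
□□□□□□□
□□□□□□□
□□□□□□□

5,1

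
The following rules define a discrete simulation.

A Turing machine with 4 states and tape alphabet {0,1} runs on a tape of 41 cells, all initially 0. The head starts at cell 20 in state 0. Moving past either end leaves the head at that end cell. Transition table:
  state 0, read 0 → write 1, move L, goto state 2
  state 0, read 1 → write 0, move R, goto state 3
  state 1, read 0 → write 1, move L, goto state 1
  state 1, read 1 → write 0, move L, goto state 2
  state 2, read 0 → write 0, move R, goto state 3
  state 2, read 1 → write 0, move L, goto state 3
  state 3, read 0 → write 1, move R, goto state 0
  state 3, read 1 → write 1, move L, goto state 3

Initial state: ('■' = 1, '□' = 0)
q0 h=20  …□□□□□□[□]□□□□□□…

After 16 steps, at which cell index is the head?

0) q0 h=20  …□□□□□□[□]□□□□□□…
1) q2 h=19  …□□□□□□[□]■□□□□□…
2) q3 h=20  …□□□□□□[■]□□□□□□…
3) q3 h=19  …□□□□□□[□]■□□□□□…
4) q0 h=20  …□□□□□■[■]□□□□□□…
5) q3 h=21  …□□□□■□[□]□□□□□□…
6) q0 h=22  …□□□■□■[□]□□□□□□…
7) q2 h=21  …□□□□■□[■]■□□□□□…
8) q3 h=20  …□□□□□■[□]□■□□□□…
9) q0 h=21  …□□□□■■[□]■□□□□□…
10) q2 h=20  …□□□□□■[■]■■□□□□…
11) q3 h=19  …□□□□□□[■]□■■□□□…
12) q3 h=18  …□□□□□□[□]■□■■□□…
13) q0 h=19  …□□□□□■[■]□■■□□□…
14) q3 h=20  …□□□□■□[□]■■□□□□…
15) q0 h=21  …□□□■□■[■]■□□□□□…
16) q3 h=22  …□□■□■□[■]□□□□□□…

22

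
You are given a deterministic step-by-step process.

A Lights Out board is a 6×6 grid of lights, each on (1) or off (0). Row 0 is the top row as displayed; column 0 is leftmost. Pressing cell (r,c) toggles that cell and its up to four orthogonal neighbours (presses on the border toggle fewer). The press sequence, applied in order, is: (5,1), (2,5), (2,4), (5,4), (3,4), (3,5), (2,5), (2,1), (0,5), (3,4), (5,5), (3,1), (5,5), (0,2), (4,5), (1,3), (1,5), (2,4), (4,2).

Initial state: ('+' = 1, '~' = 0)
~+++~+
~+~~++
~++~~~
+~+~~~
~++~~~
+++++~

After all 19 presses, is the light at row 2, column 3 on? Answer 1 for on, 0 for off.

1

step 0: ~+++~+
~+~~++
~++~~~
+~+~~~
~++~~~
+++++~
step 1: ~+++~+
~+~~++
~++~~~
+~+~~~
~~+~~~
~~~++~
step 2: ~+++~+
~+~~+~
~++~++
+~+~~+
~~+~~~
~~~++~
step 3: ~+++~+
~+~~~~
~+++~~
+~+~++
~~+~~~
~~~++~
step 4: ~+++~+
~+~~~~
~+++~~
+~+~++
~~+~+~
~~~~~+
step 5: ~+++~+
~+~~~~
~++++~
+~++~~
~~+~~~
~~~~~+
step 6: ~+++~+
~+~~~~
~+++++
+~++++
~~+~~+
~~~~~+
step 7: ~+++~+
~+~~~+
~+++~~
+~+++~
~~+~~+
~~~~~+
step 8: ~+++~+
~~~~~+
+~~+~~
+++++~
~~+~~+
~~~~~+
step 9: ~++++~
~~~~~~
+~~+~~
+++++~
~~+~~+
~~~~~+
step 10: ~++++~
~~~~~~
+~~++~
+++~~+
~~+~++
~~~~~+
step 11: ~++++~
~~~~~~
+~~++~
+++~~+
~~+~+~
~~~~+~
step 12: ~++++~
~~~~~~
++~++~
~~~~~+
~++~+~
~~~~+~
step 13: ~++++~
~~~~~~
++~++~
~~~~~+
~++~++
~~~~~+
step 14: ~~~~+~
~~+~~~
++~++~
~~~~~+
~++~++
~~~~~+
step 15: ~~~~+~
~~+~~~
++~++~
~~~~~~
~++~~~
~~~~~~
step 16: ~~~++~
~~~++~
++~~+~
~~~~~~
~++~~~
~~~~~~
step 17: ~~~+++
~~~+~+
++~~++
~~~~~~
~++~~~
~~~~~~
step 18: ~~~+++
~~~+++
++~+~~
~~~~+~
~++~~~
~~~~~~
step 19: ~~~+++
~~~+++
++~+~~
~~+~+~
~~~+~~
~~+~~~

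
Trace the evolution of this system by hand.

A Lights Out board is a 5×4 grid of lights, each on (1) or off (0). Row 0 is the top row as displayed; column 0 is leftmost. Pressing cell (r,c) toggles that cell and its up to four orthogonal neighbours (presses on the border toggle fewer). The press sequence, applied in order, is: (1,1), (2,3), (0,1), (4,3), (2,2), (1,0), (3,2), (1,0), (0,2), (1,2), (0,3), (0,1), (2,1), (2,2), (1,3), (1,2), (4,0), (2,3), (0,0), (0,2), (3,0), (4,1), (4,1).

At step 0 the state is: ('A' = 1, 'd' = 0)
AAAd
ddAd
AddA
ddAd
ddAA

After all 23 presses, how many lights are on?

6

0) AAAd
ddAd
AddA
ddAd
ddAA
1) AdAd
AAdd
AAdA
ddAd
ddAA
2) AdAd
AAdA
AAAd
ddAA
ddAA
3) dAdd
AddA
AAAd
ddAA
ddAA
4) dAdd
AddA
AAAd
ddAd
dddd
5) dAdd
AdAA
AddA
dddd
dddd
6) AAdd
dAAA
dddA
dddd
dddd
7) AAdd
dAAA
ddAA
dAAA
ddAd
8) dAdd
AdAA
AdAA
dAAA
ddAd
9) ddAA
AddA
AdAA
dAAA
ddAd
10) dddA
AAAd
AddA
dAAA
ddAd
11) ddAd
AAAA
AddA
dAAA
ddAd
12) AAdd
AdAA
AddA
dAAA
ddAd
13) AAdd
AAAA
dAAA
ddAA
ddAd
14) AAdd
AAdA
dddd
dddA
ddAd
15) AAdA
AAAd
dddA
dddA
ddAd
16) AAAA
AddA
ddAA
dddA
ddAd
17) AAAA
AddA
ddAA
AddA
AAAd
18) AAAA
Addd
dddd
Addd
AAAd
19) ddAA
dddd
dddd
Addd
AAAd
20) dAdd
ddAd
dddd
Addd
AAAd
21) dAdd
ddAd
Addd
dAdd
dAAd
22) dAdd
ddAd
Addd
dddd
Addd
23) dAdd
ddAd
Addd
dAdd
dAAd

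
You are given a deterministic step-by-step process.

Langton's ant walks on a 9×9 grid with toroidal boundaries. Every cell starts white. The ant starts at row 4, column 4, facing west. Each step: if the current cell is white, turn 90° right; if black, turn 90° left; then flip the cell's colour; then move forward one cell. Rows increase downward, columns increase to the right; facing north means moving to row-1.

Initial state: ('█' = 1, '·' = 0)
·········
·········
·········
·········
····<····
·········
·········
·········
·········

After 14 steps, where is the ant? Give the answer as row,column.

step 0: ·········
·········
·········
·········
····<····
·········
·········
·········
·········
step 1: ·········
·········
·········
····^····
····█····
·········
·········
·········
·········
step 2: ·········
·········
·········
····█>···
····█····
·········
·········
·········
·········
step 3: ·········
·········
·········
····██···
····█v···
·········
·········
·········
·········
step 4: ·········
·········
·········
····██···
····<█···
·········
·········
·········
·········
step 5: ·········
·········
·········
····██···
·····█···
····v····
·········
·········
·········
step 6: ·········
·········
·········
····██···
·····█···
···<█····
·········
·········
·········
step 7: ·········
·········
·········
····██···
···^·█···
···██····
·········
·········
·········
step 8: ·········
·········
·········
····██···
···█>█···
···██····
·········
·········
·········
step 9: ·········
·········
·········
····██···
···███···
···█v····
·········
·········
·········
step 10: ·········
·········
·········
····██···
···███···
···█·>···
·········
·········
·········
step 11: ·········
·········
·········
····██···
···███···
···█·█···
·····v···
·········
·········
step 12: ·········
·········
·········
····██···
···███···
···█·█···
····<█···
·········
·········
step 13: ·········
·········
·········
····██···
···███···
···█^█···
····██···
·········
·········
step 14: ·········
·········
·········
····██···
···███···
···██>···
····██···
·········
·········

5,5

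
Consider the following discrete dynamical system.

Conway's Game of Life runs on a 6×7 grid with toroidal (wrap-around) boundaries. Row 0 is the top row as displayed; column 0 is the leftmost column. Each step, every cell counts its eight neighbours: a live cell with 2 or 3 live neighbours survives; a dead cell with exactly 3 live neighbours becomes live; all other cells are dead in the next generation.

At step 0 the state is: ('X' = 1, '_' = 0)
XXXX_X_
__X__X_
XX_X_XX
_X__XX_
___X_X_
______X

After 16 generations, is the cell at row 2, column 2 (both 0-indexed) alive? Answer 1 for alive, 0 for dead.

0

step 0: XXXX_X_
__X__X_
XX_X_XX
_X__XX_
___X_X_
______X
step 1: XXXXXX_
_____X_
XX_X___
_X_X___
_____XX
XX_X_XX
step 2: ___X___
_____X_
XX__X__
_X__X_X
_X___X_
___X___
step 3: ____X__
____X__
XX__X_X
_XX_X_X
X_X_XX_
__X_X__
step 4: ____XX_
X__XX__
_XX_X_X
__X_X__
X_X_X_X
_X__X__
step 5: _____X_
XXX___X
XXX_X__
__X_X_X
X_X_X__
XX__X_X
step 6: __X__X_
__XX_XX
_______
__X_X_X
__X_X__
XX_XX_X
step 7: _______
__XXXXX
__X_X_X
_____X_
__X_X_X
XX__X_X
step 8: _XX____
__X_X_X
__X___X
____X_X
_X_XX_X
XX_X__X
step 9: _____XX
X_X__X_
X_____X
__X_X_X
_X_XX_X
___XXXX
step 10: X__X___
XX___X_
X__X___
_XX_X_X
______X
__XX___
step 11: X__XX_X
XXX_X__
___XXX_
_XXX_XX
XX___X_
__XX___
step 12: X___XXX
XXX____
_______
_X_X___
X____X_
__XX_X_
step 13: X___XX_
XX___X_
X______
_______
_X_X__X
XX_X___
step 14: __X_XX_
XX__XX_
XX____X
X______
_X_____
_X_X_X_
step 15: X_X____
__XXX__
_____X_
______X
XXX____
_X_X_X_
step 16: _______
_XXXX__
___XXX_
XX____X
XXX___X
___X__X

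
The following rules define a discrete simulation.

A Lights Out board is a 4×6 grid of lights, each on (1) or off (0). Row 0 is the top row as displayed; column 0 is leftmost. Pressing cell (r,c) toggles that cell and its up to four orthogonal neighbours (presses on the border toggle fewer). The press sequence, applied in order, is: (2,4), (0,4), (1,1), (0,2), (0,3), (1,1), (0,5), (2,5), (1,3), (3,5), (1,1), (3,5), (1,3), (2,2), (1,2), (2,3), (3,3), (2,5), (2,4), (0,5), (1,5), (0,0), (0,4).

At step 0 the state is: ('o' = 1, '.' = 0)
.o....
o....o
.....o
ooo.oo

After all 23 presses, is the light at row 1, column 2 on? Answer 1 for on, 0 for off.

0

0) .o....
o....o
.....o
ooo.oo
1) .o....
o...oo
...oo.
ooo..o
2) .o.ooo
o....o
...oo.
ooo..o
3) ...ooo
.oo..o
.o.oo.
ooo..o
4) .oo.oo
.o...o
.o.oo.
ooo..o
5) .o.o.o
.o.o.o
.o.oo.
ooo..o
6) ...o.o
o.oo.o
...oo.
ooo..o
7) ...oo.
o.oo..
...oo.
ooo..o
8) ...oo.
o.oo.o
...o.o
ooo...
9) ....o.
o...oo
.....o
ooo...
10) ....o.
o...oo
......
ooo.oo
11) .o..o.
.oo.oo
.o....
ooo.oo
12) .o..o.
.oo.oo
.o...o
ooo...
13) .o.oo.
.o.o.o
.o.o.o
ooo...
14) .o.oo.
.ooo.o
..o..o
oo....
15) .oooo.
.....o
.....o
oo....
16) .oooo.
...o.o
..oooo
oo.o..
17) .oooo.
...o.o
..o.oo
ooo.o.
18) .oooo.
...o..
..o...
ooo.oo
19) .oooo.
...oo.
..oooo
ooo..o
20) .ooo.o
...ooo
..oooo
ooo..o
21) .ooo..
...o..
..ooo.
ooo..o
22) o.oo..
o..o..
..ooo.
ooo..o
23) o.o.oo
o..oo.
..ooo.
ooo..o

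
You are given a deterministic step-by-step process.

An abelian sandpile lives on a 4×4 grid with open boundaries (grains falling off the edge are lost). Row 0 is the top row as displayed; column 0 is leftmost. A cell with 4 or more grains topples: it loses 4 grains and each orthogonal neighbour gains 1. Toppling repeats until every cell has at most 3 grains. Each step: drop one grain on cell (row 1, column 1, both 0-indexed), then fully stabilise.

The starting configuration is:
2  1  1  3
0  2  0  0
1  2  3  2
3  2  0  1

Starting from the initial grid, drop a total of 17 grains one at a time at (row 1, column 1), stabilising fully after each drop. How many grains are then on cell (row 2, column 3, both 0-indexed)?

3

gen 0: 2  1  1  3
0  2  0  0
1  2  3  2
3  2  0  1
gen 1: 2  1  1  3
0  3  0  0
1  2  3  2
3  2  0  1
gen 2: 2  2  1  3
1  0  1  0
1  3  3  2
3  2  0  1
gen 3: 2  2  1  3
1  1  1  0
1  3  3  2
3  2  0  1
gen 4: 2  2  1  3
1  2  1  0
1  3  3  2
3  2  0  1
gen 5: 2  2  1  3
1  3  1  0
1  3  3  2
3  2  0  1
gen 6: 2  3  1  3
2  1  3  0
2  1  0  3
3  3  1  1
gen 7: 2  3  1  3
2  2  3  0
2  1  0  3
3  3  1  1
gen 8: 2  3  1  3
2  3  3  0
2  1  0  3
3  3  1  1
gen 9: 3  0  3  3
3  2  0  1
2  2  1  3
3  3  1  1
gen 10: 3  0  3  3
3  3  0  1
2  2  1  3
3  3  1  1
gen 11: 0  2  3  3
1  1  1  1
3  3  1  3
3  3  1  1
gen 12: 0  2  3  3
1  2  1  1
3  3  1  3
3  3  1  1
gen 13: 0  2  3  3
1  3  1  1
3  3  1  3
3  3  1  1
gen 14: 0  3  3  3
3  1  2  1
1  2  2  3
1  1  2  1
gen 15: 0  3  3  3
3  2  2  1
1  2  2  3
1  1  2  1
gen 16: 0  3  3  3
3  3  2  1
1  2  2  3
1  1  2  1
gen 17: 2  1  2  0
0  3  0  3
2  3  3  3
1  1  2  1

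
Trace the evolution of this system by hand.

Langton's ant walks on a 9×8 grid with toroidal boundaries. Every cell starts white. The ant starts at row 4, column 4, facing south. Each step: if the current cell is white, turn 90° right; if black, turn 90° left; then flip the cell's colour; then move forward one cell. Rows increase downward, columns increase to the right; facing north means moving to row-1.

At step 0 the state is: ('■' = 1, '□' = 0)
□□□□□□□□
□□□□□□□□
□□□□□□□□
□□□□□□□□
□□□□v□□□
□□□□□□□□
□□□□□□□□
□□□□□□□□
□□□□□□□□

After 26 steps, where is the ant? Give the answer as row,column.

k=0  □□□□□□□□
□□□□□□□□
□□□□□□□□
□□□□□□□□
□□□□v□□□
□□□□□□□□
□□□□□□□□
□□□□□□□□
□□□□□□□□
k=1  □□□□□□□□
□□□□□□□□
□□□□□□□□
□□□□□□□□
□□□<■□□□
□□□□□□□□
□□□□□□□□
□□□□□□□□
□□□□□□□□
k=2  □□□□□□□□
□□□□□□□□
□□□□□□□□
□□□^□□□□
□□□■■□□□
□□□□□□□□
□□□□□□□□
□□□□□□□□
□□□□□□□□
k=3  □□□□□□□□
□□□□□□□□
□□□□□□□□
□□□■>□□□
□□□■■□□□
□□□□□□□□
□□□□□□□□
□□□□□□□□
□□□□□□□□
k=4  □□□□□□□□
□□□□□□□□
□□□□□□□□
□□□■■□□□
□□□■v□□□
□□□□□□□□
□□□□□□□□
□□□□□□□□
□□□□□□□□
k=5  □□□□□□□□
□□□□□□□□
□□□□□□□□
□□□■■□□□
□□□■□>□□
□□□□□□□□
□□□□□□□□
□□□□□□□□
□□□□□□□□
k=6  □□□□□□□□
□□□□□□□□
□□□□□□□□
□□□■■□□□
□□□■□■□□
□□□□□v□□
□□□□□□□□
□□□□□□□□
□□□□□□□□
k=7  □□□□□□□□
□□□□□□□□
□□□□□□□□
□□□■■□□□
□□□■□■□□
□□□□<■□□
□□□□□□□□
□□□□□□□□
□□□□□□□□
k=8  □□□□□□□□
□□□□□□□□
□□□□□□□□
□□□■■□□□
□□□■^■□□
□□□□■■□□
□□□□□□□□
□□□□□□□□
□□□□□□□□
k=9  □□□□□□□□
□□□□□□□□
□□□□□□□□
□□□■■□□□
□□□■■>□□
□□□□■■□□
□□□□□□□□
□□□□□□□□
□□□□□□□□
k=10  □□□□□□□□
□□□□□□□□
□□□□□□□□
□□□■■^□□
□□□■■□□□
□□□□■■□□
□□□□□□□□
□□□□□□□□
□□□□□□□□
k=11  □□□□□□□□
□□□□□□□□
□□□□□□□□
□□□■■■>□
□□□■■□□□
□□□□■■□□
□□□□□□□□
□□□□□□□□
□□□□□□□□
k=12  □□□□□□□□
□□□□□□□□
□□□□□□□□
□□□■■■■□
□□□■■□v□
□□□□■■□□
□□□□□□□□
□□□□□□□□
□□□□□□□□
k=13  □□□□□□□□
□□□□□□□□
□□□□□□□□
□□□■■■■□
□□□■■<■□
□□□□■■□□
□□□□□□□□
□□□□□□□□
□□□□□□□□
k=14  □□□□□□□□
□□□□□□□□
□□□□□□□□
□□□■■^■□
□□□■■■■□
□□□□■■□□
□□□□□□□□
□□□□□□□□
□□□□□□□□
k=15  □□□□□□□□
□□□□□□□□
□□□□□□□□
□□□■<□■□
□□□■■■■□
□□□□■■□□
□□□□□□□□
□□□□□□□□
□□□□□□□□
k=16  □□□□□□□□
□□□□□□□□
□□□□□□□□
□□□■□□■□
□□□■v■■□
□□□□■■□□
□□□□□□□□
□□□□□□□□
□□□□□□□□
k=17  □□□□□□□□
□□□□□□□□
□□□□□□□□
□□□■□□■□
□□□■□>■□
□□□□■■□□
□□□□□□□□
□□□□□□□□
□□□□□□□□
k=18  □□□□□□□□
□□□□□□□□
□□□□□□□□
□□□■□^■□
□□□■□□■□
□□□□■■□□
□□□□□□□□
□□□□□□□□
□□□□□□□□
k=19  □□□□□□□□
□□□□□□□□
□□□□□□□□
□□□■□■>□
□□□■□□■□
□□□□■■□□
□□□□□□□□
□□□□□□□□
□□□□□□□□
k=20  □□□□□□□□
□□□□□□□□
□□□□□□^□
□□□■□■□□
□□□■□□■□
□□□□■■□□
□□□□□□□□
□□□□□□□□
□□□□□□□□
k=21  □□□□□□□□
□□□□□□□□
□□□□□□■>
□□□■□■□□
□□□■□□■□
□□□□■■□□
□□□□□□□□
□□□□□□□□
□□□□□□□□
k=22  □□□□□□□□
□□□□□□□□
□□□□□□■■
□□□■□■□v
□□□■□□■□
□□□□■■□□
□□□□□□□□
□□□□□□□□
□□□□□□□□
k=23  □□□□□□□□
□□□□□□□□
□□□□□□■■
□□□■□■<■
□□□■□□■□
□□□□■■□□
□□□□□□□□
□□□□□□□□
□□□□□□□□
k=24  □□□□□□□□
□□□□□□□□
□□□□□□^■
□□□■□■■■
□□□■□□■□
□□□□■■□□
□□□□□□□□
□□□□□□□□
□□□□□□□□
k=25  □□□□□□□□
□□□□□□□□
□□□□□<□■
□□□■□■■■
□□□■□□■□
□□□□■■□□
□□□□□□□□
□□□□□□□□
□□□□□□□□
k=26  □□□□□□□□
□□□□□^□□
□□□□□■□■
□□□■□■■■
□□□■□□■□
□□□□■■□□
□□□□□□□□
□□□□□□□□
□□□□□□□□

1,5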